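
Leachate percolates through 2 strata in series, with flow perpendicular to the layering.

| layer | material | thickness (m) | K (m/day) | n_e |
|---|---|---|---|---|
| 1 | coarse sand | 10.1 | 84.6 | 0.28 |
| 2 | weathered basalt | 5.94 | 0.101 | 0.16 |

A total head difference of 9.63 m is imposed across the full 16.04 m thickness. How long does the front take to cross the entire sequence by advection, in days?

With flow normal to the layers, continuity requires the same specific discharge q through every layer.
Σ(b_i/K_i) = 10.1/84.6 + 5.94/0.101 = 58.93 d.
q = Δh / Σ(b_i/K_i) = 9.63 / 58.93 = 0.1634 m/day.
In each layer the seepage velocity is v_i = q/n_i, so the layer transit time is t_i = b_i·n_i / q:
  layer 1 (coarse sand): t_1 = 10.1 × 0.28 / 0.1634 = 17.31 d
  layer 2 (weathered basalt): t_2 = 5.94 × 0.16 / 0.1634 = 5.816 d
Total t = Σ t_i = 23.12 days.

23.1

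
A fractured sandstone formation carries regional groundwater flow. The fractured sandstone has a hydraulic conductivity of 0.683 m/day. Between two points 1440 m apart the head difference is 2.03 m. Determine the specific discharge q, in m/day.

0.000963

Hydraulic gradient i = Δh / L = 2.03 / 1440 = 0.001410.
Specific discharge q = K · i = 0.6830 × 0.001410 = 0.0009628 m/day.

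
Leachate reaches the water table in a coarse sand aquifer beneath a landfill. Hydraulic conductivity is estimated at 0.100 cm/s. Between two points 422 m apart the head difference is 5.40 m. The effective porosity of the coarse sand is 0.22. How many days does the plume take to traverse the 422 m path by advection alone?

Convert K: 0.100 cm/s × 864 = 86.40 m/day.
Hydraulic gradient i = Δh / L = 5.40 / 422 = 0.01280.
Darcy flux q = K · i = 86.40 × 0.01280 = 1.106 m/day.
Seepage velocity v = q / n_e = 1.106 / 0.22 = 5.025 m/day.
Travel time t = L / v = 422 / 5.025 = 83.97 days.

84.0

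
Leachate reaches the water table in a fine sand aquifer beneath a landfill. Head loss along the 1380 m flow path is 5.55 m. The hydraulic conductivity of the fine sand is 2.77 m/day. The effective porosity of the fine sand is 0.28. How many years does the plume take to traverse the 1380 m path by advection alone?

Hydraulic gradient i = Δh / L = 5.55 / 1380 = 0.004022.
Darcy flux q = K · i = 2.770 × 0.004022 = 0.01114 m/day.
Seepage velocity v = q / n_e = 0.01114 / 0.28 = 0.03979 m/day.
Travel time t = L / v = 1380 / 0.03979 = 34685 days = 94.96 years.

95.0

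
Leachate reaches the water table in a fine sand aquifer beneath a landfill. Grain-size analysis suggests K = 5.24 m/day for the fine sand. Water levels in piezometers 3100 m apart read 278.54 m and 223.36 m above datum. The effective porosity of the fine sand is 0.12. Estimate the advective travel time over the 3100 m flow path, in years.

10.9

Hydraulic gradient i = (278.54 − 223.36) / 3100 = 55.18 / 3100 = 0.01780.
Darcy flux q = K · i = 5.240 × 0.01780 = 0.09327 m/day.
Seepage velocity v = q / n_e = 0.09327 / 0.12 = 0.7773 m/day.
Travel time t = L / v = 3100 / 0.7773 = 3988 days = 10.92 years.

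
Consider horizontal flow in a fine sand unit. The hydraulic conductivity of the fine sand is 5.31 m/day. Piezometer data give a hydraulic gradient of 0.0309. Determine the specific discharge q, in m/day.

0.164

Hydraulic gradient i = 0.0309.
Specific discharge q = K · i = 5.310 × 0.03090 = 0.1641 m/day.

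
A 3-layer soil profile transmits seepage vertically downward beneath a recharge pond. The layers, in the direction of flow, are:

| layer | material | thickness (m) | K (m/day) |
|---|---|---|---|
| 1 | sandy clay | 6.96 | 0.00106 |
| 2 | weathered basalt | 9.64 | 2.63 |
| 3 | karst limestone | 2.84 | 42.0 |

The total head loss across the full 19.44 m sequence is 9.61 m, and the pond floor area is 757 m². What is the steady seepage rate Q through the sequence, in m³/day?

1.11

Flow is perpendicular to layering, so the layers act in series and the equivalent K is the thickness-weighted harmonic mean.
Total thickness L = 6.96 + 9.64 + 2.84 = 19.44 m.
Σ(b_i/K_i) = 6.96/0.00106 + 9.64/2.63 + 2.84/42.0 = 6570 d.
K_eq = L / Σ(b_i/K_i) = 19.44 / 6570 = 0.002959 m/day.
Q = K_eq · A · (Δh/L) = 0.002959 × 757 × (9.61/19.44) = 1.107 m³/day.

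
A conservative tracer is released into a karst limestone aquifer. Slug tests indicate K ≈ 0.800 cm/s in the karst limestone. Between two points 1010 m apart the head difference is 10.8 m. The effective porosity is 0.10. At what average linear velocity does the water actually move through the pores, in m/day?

Convert K: 0.800 cm/s × 864 = 691.2 m/day.
Hydraulic gradient i = Δh / L = 10.8 / 1010 = 0.01069.
Darcy flux q = K · i = 691.2 × 0.01069 = 7.391 m/day.
Seepage velocity v = q / n_e = 7.391 / 0.10 = 73.91 m/day.

73.9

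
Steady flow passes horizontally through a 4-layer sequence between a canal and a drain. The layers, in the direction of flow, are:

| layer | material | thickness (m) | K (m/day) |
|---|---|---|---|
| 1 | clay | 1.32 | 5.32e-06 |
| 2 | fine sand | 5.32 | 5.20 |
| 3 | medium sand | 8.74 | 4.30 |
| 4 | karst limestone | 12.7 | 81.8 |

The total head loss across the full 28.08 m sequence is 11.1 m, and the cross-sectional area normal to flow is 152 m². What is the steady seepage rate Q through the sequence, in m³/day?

0.00680

Flow is perpendicular to layering, so the layers act in series and the equivalent K is the thickness-weighted harmonic mean.
Total thickness L = 1.32 + 5.32 + 8.74 + 12.7 = 28.08 m.
Σ(b_i/K_i) = 1.32/5.32e-06 + 5.32/5.20 + 8.74/4.30 + 12.7/81.8 = 2.481e+05 d.
K_eq = L / Σ(b_i/K_i) = 28.08 / 2.481e+05 = 0.0001132 m/day.
Q = K_eq · A · (Δh/L) = 0.0001132 × 152 × (11.1/28.08) = 0.006800 m³/day.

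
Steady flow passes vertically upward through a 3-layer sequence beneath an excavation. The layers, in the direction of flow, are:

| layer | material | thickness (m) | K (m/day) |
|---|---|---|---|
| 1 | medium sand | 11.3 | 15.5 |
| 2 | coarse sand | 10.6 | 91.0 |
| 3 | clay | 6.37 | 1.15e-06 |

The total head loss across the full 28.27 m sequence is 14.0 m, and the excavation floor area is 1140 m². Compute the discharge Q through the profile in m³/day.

0.00288

Flow is perpendicular to layering, so the layers act in series and the equivalent K is the thickness-weighted harmonic mean.
Total thickness L = 11.3 + 10.6 + 6.37 = 28.27 m.
Σ(b_i/K_i) = 11.3/15.5 + 10.6/91.0 + 6.37/1.15e-06 = 5.539e+06 d.
K_eq = L / Σ(b_i/K_i) = 28.27 / 5.539e+06 = 5.104e-06 m/day.
Q = K_eq · A · (Δh/L) = 5.104e-06 × 1140 × (14.0/28.27) = 0.002881 m³/day.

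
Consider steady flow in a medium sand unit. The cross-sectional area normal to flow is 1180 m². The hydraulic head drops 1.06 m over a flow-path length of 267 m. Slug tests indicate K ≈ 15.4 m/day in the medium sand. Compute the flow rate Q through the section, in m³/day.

72.1

Hydraulic gradient i = Δh / L = 1.06 / 267 = 0.003970.
Darcy's law: Q = K · A · i = 15.40 × 1180 × 0.003970 = 72.14 m³/day.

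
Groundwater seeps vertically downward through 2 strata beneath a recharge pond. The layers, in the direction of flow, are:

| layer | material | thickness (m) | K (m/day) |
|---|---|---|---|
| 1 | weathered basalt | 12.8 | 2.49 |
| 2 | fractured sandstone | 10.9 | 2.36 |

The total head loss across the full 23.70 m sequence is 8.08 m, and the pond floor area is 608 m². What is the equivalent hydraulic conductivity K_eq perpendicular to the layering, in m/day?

2.43

Flow is perpendicular to layering, so the layers act in series and the equivalent K is the thickness-weighted harmonic mean.
Total thickness L = 12.8 + 10.9 = 23.70 m.
Σ(b_i/K_i) = 12.8/2.49 + 10.9/2.36 = 9.759 d.
K_eq = L / Σ(b_i/K_i) = 23.70 / 9.759 = 2.428 m/day.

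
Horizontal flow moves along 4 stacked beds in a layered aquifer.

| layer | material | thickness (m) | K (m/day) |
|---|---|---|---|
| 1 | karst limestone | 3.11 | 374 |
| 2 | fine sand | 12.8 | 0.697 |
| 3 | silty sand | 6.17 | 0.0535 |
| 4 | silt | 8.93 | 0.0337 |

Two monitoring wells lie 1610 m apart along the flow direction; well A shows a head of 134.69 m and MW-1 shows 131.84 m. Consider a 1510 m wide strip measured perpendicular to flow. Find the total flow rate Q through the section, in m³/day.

3130

Flow is parallel to layering, so each bed carries its own Darcy discharge and the transmissivities add.
Σ(K_i·b_i) = 374×3.11 + 0.697×12.8 + 0.0535×6.17 + 0.0337×8.93 = 1173 m²/day.
Hydraulic gradient i = (134.69 − 131.84) / 1610 = 2.85 / 1610 = 0.001770.
Q = Σ(K_i·b_i) · W · i = 1173 × 1510 × 0.001770 = 3135 m³/day.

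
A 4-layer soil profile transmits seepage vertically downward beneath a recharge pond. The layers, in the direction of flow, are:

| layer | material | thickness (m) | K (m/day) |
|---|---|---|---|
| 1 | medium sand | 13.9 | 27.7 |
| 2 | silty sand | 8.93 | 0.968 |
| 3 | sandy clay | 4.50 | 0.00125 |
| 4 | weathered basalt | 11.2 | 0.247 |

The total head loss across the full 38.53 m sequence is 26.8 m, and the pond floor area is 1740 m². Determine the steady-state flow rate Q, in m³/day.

12.8

Flow is perpendicular to layering, so the layers act in series and the equivalent K is the thickness-weighted harmonic mean.
Total thickness L = 13.9 + 8.93 + 4.50 + 11.2 = 38.53 m.
Σ(b_i/K_i) = 13.9/27.7 + 8.93/0.968 + 4.50/0.00125 + 11.2/0.247 = 3655 d.
K_eq = L / Σ(b_i/K_i) = 38.53 / 3655 = 0.01054 m/day.
Q = K_eq · A · (Δh/L) = 0.01054 × 1740 × (26.8/38.53) = 12.76 m³/day.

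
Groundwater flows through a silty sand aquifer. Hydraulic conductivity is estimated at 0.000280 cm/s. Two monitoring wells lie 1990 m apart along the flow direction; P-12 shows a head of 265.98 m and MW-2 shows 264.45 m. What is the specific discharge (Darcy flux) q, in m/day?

0.000186

Convert K: 0.000280 cm/s × 864 = 0.2419 m/day.
Hydraulic gradient i = (265.98 − 264.45) / 1990 = 1.53 / 1990 = 0.0007688.
Specific discharge q = K · i = 0.2419 × 0.0007688 = 0.0001860 m/day.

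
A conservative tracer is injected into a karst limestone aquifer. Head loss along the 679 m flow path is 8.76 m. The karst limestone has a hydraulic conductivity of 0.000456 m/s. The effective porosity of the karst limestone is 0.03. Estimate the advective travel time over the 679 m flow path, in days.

Convert K: 0.000456 m/s × 86400 = 39.40 m/day.
Hydraulic gradient i = Δh / L = 8.76 / 679 = 0.01290.
Darcy flux q = K · i = 39.40 × 0.01290 = 0.5083 m/day.
Seepage velocity v = q / n_e = 0.5083 / 0.03 = 16.94 m/day.
Travel time t = L / v = 679 / 16.94 = 40.08 days.

40.1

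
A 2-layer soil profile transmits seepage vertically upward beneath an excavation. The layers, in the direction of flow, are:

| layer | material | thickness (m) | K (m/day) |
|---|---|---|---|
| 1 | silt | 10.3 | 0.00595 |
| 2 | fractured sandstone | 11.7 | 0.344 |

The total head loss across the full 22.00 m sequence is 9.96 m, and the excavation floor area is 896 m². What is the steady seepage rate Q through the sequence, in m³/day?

Flow is perpendicular to layering, so the layers act in series and the equivalent K is the thickness-weighted harmonic mean.
Total thickness L = 10.3 + 11.7 = 22.00 m.
Σ(b_i/K_i) = 10.3/0.00595 + 11.7/0.344 = 1765 d.
K_eq = L / Σ(b_i/K_i) = 22.00 / 1765 = 0.01246 m/day.
Q = K_eq · A · (Δh/L) = 0.01246 × 896 × (9.96/22.00) = 5.056 m³/day.

5.06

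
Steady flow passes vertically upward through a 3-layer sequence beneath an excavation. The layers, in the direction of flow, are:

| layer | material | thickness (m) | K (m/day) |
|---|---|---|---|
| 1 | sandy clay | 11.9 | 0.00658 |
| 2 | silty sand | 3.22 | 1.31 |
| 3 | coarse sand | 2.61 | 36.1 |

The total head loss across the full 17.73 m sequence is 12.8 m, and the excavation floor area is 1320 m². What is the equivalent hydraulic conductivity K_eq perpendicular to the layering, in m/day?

0.00979

Flow is perpendicular to layering, so the layers act in series and the equivalent K is the thickness-weighted harmonic mean.
Total thickness L = 11.9 + 3.22 + 2.61 = 17.73 m.
Σ(b_i/K_i) = 11.9/0.00658 + 3.22/1.31 + 2.61/36.1 = 1811 d.
K_eq = L / Σ(b_i/K_i) = 17.73 / 1811 = 0.009790 m/day.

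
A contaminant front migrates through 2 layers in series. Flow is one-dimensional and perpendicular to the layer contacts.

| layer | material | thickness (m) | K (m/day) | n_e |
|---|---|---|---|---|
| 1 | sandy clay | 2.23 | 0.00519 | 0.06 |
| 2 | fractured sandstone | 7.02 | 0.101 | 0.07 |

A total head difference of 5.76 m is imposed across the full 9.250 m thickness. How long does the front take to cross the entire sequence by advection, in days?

With flow normal to the layers, continuity requires the same specific discharge q through every layer.
Σ(b_i/K_i) = 2.23/0.00519 + 7.02/0.101 = 499.2 d.
q = Δh / Σ(b_i/K_i) = 5.76 / 499.2 = 0.01154 m/day.
In each layer the seepage velocity is v_i = q/n_i, so the layer transit time is t_i = b_i·n_i / q:
  layer 1 (sandy clay): t_1 = 2.23 × 0.06 / 0.01154 = 11.60 d
  layer 2 (fractured sandstone): t_2 = 7.02 × 0.07 / 0.01154 = 42.59 d
Total t = Σ t_i = 54.18 days.

54.2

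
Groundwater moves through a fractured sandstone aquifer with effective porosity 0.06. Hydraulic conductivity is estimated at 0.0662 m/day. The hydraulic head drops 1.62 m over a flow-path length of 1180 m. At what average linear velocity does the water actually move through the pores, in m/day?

0.00151

Hydraulic gradient i = Δh / L = 1.62 / 1180 = 0.001373.
Darcy flux q = K · i = 0.06620 × 0.001373 = 9.088e-05 m/day.
Seepage velocity v = q / n_e = 9.088e-05 / 0.06 = 0.001515 m/day.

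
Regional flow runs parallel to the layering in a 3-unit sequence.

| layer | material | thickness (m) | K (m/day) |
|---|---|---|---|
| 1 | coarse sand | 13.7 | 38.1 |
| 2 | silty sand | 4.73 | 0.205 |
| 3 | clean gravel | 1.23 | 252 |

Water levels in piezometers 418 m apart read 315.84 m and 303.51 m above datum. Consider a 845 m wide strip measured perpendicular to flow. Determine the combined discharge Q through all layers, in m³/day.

20800

Flow is parallel to layering, so each bed carries its own Darcy discharge and the transmissivities add.
Σ(K_i·b_i) = 38.1×13.7 + 0.205×4.73 + 252×1.23 = 832.9 m²/day.
Hydraulic gradient i = (315.84 − 303.51) / 418 = 12.33 / 418 = 0.02950.
Q = Σ(K_i·b_i) · W · i = 832.9 × 845 × 0.02950 = 20760 m³/day.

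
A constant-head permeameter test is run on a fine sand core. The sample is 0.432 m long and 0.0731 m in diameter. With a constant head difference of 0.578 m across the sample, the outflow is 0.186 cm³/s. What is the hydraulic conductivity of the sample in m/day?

2.86

Cross-sectional area A = π·(d/2)² = π × (0.0731/2)² = 0.004197 m².
Convert discharge: 0.186 cm³/s = 1.860e-07 m³/s.
Darcy's law rearranged: K = Q·L / (A·Δh) = 1.860e-07 × 0.432 / (0.004197 × 0.578) = 3.312e-05 m/s = 2.862 m/day.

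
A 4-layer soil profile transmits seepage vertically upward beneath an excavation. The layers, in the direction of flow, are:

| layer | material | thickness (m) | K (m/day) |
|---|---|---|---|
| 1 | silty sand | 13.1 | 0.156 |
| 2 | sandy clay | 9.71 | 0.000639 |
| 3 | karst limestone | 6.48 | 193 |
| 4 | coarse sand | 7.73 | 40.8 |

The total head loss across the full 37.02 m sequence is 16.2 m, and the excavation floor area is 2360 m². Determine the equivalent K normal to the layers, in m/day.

Flow is perpendicular to layering, so the layers act in series and the equivalent K is the thickness-weighted harmonic mean.
Total thickness L = 13.1 + 9.71 + 6.48 + 7.73 = 37.02 m.
Σ(b_i/K_i) = 13.1/0.156 + 9.71/0.000639 + 6.48/193 + 7.73/40.8 = 15280 d.
K_eq = L / Σ(b_i/K_i) = 37.02 / 15280 = 0.002423 m/day.

0.00242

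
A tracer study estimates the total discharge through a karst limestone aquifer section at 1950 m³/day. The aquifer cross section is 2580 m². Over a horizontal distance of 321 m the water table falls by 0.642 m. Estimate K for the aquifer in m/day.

Hydraulic gradient i = Δh / L = 0.642 / 321 = 0.002000.
From Q = K·A·i, K = Q / (A·i) = 1950 / (2580 × 0.002000) = 377.9 m/day.

378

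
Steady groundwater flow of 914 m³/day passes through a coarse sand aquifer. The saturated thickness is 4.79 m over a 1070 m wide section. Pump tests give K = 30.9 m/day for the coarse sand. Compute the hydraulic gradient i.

0.00577

Cross-sectional area A = 1070 × 4.79 = 5125 m².
From Q = K·A·i, i = Q / (K·A) = 914 / (30.90 × 5125) = 0.005771.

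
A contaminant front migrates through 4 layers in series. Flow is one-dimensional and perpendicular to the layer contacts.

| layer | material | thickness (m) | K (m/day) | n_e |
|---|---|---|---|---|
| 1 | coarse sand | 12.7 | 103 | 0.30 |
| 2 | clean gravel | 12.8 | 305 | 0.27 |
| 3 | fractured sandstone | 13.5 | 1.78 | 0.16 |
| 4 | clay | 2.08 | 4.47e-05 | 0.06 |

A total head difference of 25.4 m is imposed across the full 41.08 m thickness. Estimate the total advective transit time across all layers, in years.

With flow normal to the layers, continuity requires the same specific discharge q through every layer.
Σ(b_i/K_i) = 12.7/103 + 12.8/305 + 13.5/1.78 + 2.08/4.47e-05 = 46540 d.
q = Δh / Σ(b_i/K_i) = 25.4 / 46540 = 0.0005458 m/day.
In each layer the seepage velocity is v_i = q/n_i, so the layer transit time is t_i = b_i·n_i / q:
  layer 1 (coarse sand): t_1 = 12.7 × 0.30 / 0.0005458 = 6981 d
  layer 2 (clean gravel): t_2 = 12.8 × 0.27 / 0.0005458 = 6332 d
  layer 3 (fractured sandstone): t_3 = 13.5 × 0.16 / 0.0005458 = 3958 d
  layer 4 (clay): t_4 = 2.08 × 0.06 / 0.0005458 = 228.7 d
Total t = Σ t_i = 17500 days = 47.91 years.

47.9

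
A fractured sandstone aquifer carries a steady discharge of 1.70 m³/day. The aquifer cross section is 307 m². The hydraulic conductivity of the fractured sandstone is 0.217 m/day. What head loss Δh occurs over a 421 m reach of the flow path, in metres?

From Q = K·A·i, i = Q / (K·A) = 1.70 / (0.2170 × 307.0) = 0.02552.
Head loss Δh = i · L = 0.02552 × 421 = 10.74 m.

10.7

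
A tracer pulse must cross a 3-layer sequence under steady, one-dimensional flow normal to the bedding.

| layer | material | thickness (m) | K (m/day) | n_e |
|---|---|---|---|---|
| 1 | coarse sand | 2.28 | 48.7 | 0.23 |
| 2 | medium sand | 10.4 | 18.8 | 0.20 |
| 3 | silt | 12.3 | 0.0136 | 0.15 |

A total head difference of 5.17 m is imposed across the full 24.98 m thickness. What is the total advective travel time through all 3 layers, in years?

2.13

With flow normal to the layers, continuity requires the same specific discharge q through every layer.
Σ(b_i/K_i) = 2.28/48.7 + 10.4/18.8 + 12.3/0.0136 = 905.0 d.
q = Δh / Σ(b_i/K_i) = 5.17 / 905.0 = 0.005713 m/day.
In each layer the seepage velocity is v_i = q/n_i, so the layer transit time is t_i = b_i·n_i / q:
  layer 1 (coarse sand): t_1 = 2.28 × 0.23 / 0.005713 = 91.80 d
  layer 2 (medium sand): t_2 = 10.4 × 0.20 / 0.005713 = 364.1 d
  layer 3 (silt): t_3 = 12.3 × 0.15 / 0.005713 = 323.0 d
Total t = Σ t_i = 778.9 days = 2.132 years.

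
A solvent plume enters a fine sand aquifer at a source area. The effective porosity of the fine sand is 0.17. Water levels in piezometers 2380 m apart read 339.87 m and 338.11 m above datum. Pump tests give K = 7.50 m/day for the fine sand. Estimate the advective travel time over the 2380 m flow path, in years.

200

Hydraulic gradient i = (339.87 − 338.11) / 2380 = 1.76 / 2380 = 0.0007395.
Darcy flux q = K · i = 7.500 × 0.0007395 = 0.005546 m/day.
Seepage velocity v = q / n_e = 0.005546 / 0.17 = 0.03262 m/day.
Travel time t = L / v = 2380 / 0.03262 = 72951 days = 199.7 years.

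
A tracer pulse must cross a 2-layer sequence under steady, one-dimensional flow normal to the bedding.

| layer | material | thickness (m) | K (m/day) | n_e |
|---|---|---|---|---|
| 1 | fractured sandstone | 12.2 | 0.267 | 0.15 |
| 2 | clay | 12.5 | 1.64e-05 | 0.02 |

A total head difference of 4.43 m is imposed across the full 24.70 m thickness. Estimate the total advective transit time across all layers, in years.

980

With flow normal to the layers, continuity requires the same specific discharge q through every layer.
Σ(b_i/K_i) = 12.2/0.267 + 12.5/1.64e-05 = 7.622e+05 d.
q = Δh / Σ(b_i/K_i) = 4.43 / 7.622e+05 = 5.812e-06 m/day.
In each layer the seepage velocity is v_i = q/n_i, so the layer transit time is t_i = b_i·n_i / q:
  layer 1 (fractured sandstone): t_1 = 12.2 × 0.15 / 5.812e-06 = 3.149e+05 d
  layer 2 (clay): t_2 = 12.5 × 0.02 / 5.812e-06 = 43016 d
Total t = Σ t_i = 3.579e+05 days = 979.9 years.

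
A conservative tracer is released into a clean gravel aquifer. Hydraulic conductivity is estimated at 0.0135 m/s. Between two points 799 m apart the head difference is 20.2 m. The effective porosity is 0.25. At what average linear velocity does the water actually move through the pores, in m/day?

118

Convert K: 0.0135 m/s × 86400 = 1166 m/day.
Hydraulic gradient i = Δh / L = 20.2 / 799 = 0.02528.
Darcy flux q = K · i = 1166 × 0.02528 = 29.49 m/day.
Seepage velocity v = q / n_e = 29.49 / 0.25 = 118.0 m/day.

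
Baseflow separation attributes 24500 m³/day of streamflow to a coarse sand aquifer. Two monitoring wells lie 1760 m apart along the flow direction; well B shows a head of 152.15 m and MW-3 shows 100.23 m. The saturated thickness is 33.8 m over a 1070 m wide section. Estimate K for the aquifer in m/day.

Cross-sectional area A = 1070 × 33.8 = 36166 m².
Hydraulic gradient i = (152.15 − 100.23) / 1760 = 51.92 / 1760 = 0.02950.
From Q = K·A·i, K = Q / (A·i) = 24500 / (36166 × 0.02950) = 22.96 m/day.

23.0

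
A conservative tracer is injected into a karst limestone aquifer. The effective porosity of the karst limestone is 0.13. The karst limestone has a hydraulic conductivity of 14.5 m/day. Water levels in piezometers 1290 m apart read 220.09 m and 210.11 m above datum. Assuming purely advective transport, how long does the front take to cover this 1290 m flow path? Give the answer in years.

4.09

Hydraulic gradient i = (220.09 − 210.11) / 1290 = 9.98 / 1290 = 0.007736.
Darcy flux q = K · i = 14.50 × 0.007736 = 0.1122 m/day.
Seepage velocity v = q / n_e = 0.1122 / 0.13 = 0.8629 m/day.
Travel time t = L / v = 1290 / 0.8629 = 1495 days = 4.093 years.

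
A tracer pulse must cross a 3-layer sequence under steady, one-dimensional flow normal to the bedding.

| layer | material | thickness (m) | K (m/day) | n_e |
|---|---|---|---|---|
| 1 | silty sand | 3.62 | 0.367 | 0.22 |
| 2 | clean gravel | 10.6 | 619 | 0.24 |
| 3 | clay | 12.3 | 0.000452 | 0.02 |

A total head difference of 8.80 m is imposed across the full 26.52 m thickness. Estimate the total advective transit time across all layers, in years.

30.4

With flow normal to the layers, continuity requires the same specific discharge q through every layer.
Σ(b_i/K_i) = 3.62/0.367 + 10.6/619 + 12.3/0.000452 = 27222 d.
q = Δh / Σ(b_i/K_i) = 8.80 / 27222 = 0.0003233 m/day.
In each layer the seepage velocity is v_i = q/n_i, so the layer transit time is t_i = b_i·n_i / q:
  layer 1 (silty sand): t_1 = 3.62 × 0.22 / 0.0003233 = 2464 d
  layer 2 (clean gravel): t_2 = 10.6 × 0.24 / 0.0003233 = 7870 d
  layer 3 (clay): t_3 = 12.3 × 0.02 / 0.0003233 = 761.0 d
Total t = Σ t_i = 11094 days = 30.37 years.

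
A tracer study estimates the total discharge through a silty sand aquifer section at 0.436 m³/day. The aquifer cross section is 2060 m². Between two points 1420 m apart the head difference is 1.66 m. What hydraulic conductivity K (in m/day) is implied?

Hydraulic gradient i = Δh / L = 1.66 / 1420 = 0.001169.
From Q = K·A·i, K = Q / (A·i) = 0.436 / (2060 × 0.001169) = 0.1811 m/day.

0.181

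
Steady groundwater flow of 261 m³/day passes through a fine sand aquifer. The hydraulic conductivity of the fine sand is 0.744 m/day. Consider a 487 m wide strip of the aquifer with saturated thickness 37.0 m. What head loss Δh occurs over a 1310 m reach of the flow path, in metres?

25.5

Cross-sectional area A = 487 × 37.0 = 18019 m².
From Q = K·A·i, i = Q / (K·A) = 261 / (0.7440 × 18019) = 0.01947.
Head loss Δh = i · L = 0.01947 × 1310 = 25.50 m.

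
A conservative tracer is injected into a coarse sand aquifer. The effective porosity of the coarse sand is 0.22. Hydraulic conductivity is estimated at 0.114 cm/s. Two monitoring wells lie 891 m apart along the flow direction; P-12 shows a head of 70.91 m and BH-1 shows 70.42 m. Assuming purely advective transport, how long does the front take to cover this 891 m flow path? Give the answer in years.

9.91

Convert K: 0.114 cm/s × 864 = 98.50 m/day.
Hydraulic gradient i = (70.91 − 70.42) / 891 = 0.49 / 891 = 0.0005499.
Darcy flux q = K · i = 98.50 × 0.0005499 = 0.05417 m/day.
Seepage velocity v = q / n_e = 0.05417 / 0.22 = 0.2462 m/day.
Travel time t = L / v = 891 / 0.2462 = 3619 days = 9.908 years.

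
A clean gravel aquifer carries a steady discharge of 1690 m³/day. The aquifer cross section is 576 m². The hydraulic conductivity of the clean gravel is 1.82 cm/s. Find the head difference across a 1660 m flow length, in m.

3.10

Convert K: 1.82 cm/s × 864 = 1572 m/day.
From Q = K·A·i, i = Q / (K·A) = 1690 / (1572 × 576.0) = 0.001866.
Head loss Δh = i · L = 0.001866 × 1660 = 3.097 m.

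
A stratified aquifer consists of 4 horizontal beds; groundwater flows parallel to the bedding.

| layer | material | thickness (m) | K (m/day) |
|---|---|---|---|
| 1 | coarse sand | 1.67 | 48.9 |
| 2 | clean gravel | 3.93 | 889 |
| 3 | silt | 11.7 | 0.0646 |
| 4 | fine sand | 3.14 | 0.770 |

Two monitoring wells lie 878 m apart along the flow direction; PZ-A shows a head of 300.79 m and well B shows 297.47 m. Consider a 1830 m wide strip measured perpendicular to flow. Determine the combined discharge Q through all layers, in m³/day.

Flow is parallel to layering, so each bed carries its own Darcy discharge and the transmissivities add.
Σ(K_i·b_i) = 48.9×1.67 + 889×3.93 + 0.0646×11.7 + 0.770×3.14 = 3579 m²/day.
Hydraulic gradient i = (300.79 − 297.47) / 878 = 3.32 / 878 = 0.003781.
Q = Σ(K_i·b_i) · W · i = 3579 × 1830 × 0.003781 = 24763 m³/day.

24800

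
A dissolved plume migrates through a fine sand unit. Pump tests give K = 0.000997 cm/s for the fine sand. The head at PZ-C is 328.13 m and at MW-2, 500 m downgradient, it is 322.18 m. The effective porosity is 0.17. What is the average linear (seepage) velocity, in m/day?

Convert K: 0.000997 cm/s × 864 = 0.8614 m/day.
Hydraulic gradient i = (328.13 − 322.18) / 500 = 5.95 / 500 = 0.01190.
Darcy flux q = K · i = 0.8614 × 0.01190 = 0.01025 m/day.
Seepage velocity v = q / n_e = 0.01025 / 0.17 = 0.06030 m/day.

0.0603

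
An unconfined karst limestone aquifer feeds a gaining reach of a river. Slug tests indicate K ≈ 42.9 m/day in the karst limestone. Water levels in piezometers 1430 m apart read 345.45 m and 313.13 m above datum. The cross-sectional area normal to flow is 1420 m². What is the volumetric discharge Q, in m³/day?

1380

Hydraulic gradient i = (345.45 − 313.13) / 1430 = 32.32 / 1430 = 0.02260.
Darcy's law: Q = K · A · i = 42.90 × 1420 × 0.02260 = 1377 m³/day.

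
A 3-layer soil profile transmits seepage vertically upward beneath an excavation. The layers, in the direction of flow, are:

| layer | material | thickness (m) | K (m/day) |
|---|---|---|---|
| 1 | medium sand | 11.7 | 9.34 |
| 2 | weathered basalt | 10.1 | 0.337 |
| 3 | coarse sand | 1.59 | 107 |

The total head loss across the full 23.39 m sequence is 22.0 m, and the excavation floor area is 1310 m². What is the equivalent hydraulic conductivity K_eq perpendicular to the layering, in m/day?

Flow is perpendicular to layering, so the layers act in series and the equivalent K is the thickness-weighted harmonic mean.
Total thickness L = 11.7 + 10.1 + 1.59 = 23.39 m.
Σ(b_i/K_i) = 11.7/9.34 + 10.1/0.337 + 1.59/107 = 31.24 d.
K_eq = L / Σ(b_i/K_i) = 23.39 / 31.24 = 0.7488 m/day.

0.749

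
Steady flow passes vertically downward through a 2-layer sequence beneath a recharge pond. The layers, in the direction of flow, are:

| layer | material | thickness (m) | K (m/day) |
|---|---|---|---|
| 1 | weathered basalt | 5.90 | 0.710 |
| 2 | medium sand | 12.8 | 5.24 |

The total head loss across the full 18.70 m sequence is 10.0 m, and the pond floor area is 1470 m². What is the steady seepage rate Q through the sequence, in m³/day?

1370

Flow is perpendicular to layering, so the layers act in series and the equivalent K is the thickness-weighted harmonic mean.
Total thickness L = 5.90 + 12.8 = 18.70 m.
Σ(b_i/K_i) = 5.90/0.710 + 12.8/5.24 = 10.75 d.
K_eq = L / Σ(b_i/K_i) = 18.70 / 10.75 = 1.739 m/day.
Q = K_eq · A · (Δh/L) = 1.739 × 1470 × (10.0/18.70) = 1367 m³/day.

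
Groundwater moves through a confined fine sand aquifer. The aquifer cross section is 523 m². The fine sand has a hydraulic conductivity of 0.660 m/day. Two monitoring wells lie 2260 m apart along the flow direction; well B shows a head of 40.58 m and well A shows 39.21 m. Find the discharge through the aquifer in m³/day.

0.209

Hydraulic gradient i = (40.58 − 39.21) / 2260 = 1.37 / 2260 = 0.0006062.
Darcy's law: Q = K · A · i = 0.6600 × 523.0 × 0.0006062 = 0.2092 m³/day.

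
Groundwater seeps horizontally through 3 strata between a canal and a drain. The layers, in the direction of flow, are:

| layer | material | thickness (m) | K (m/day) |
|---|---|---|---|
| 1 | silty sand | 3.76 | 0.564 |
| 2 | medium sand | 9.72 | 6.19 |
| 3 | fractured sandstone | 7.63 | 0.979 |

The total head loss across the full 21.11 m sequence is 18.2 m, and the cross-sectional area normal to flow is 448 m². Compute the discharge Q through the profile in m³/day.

509

Flow is perpendicular to layering, so the layers act in series and the equivalent K is the thickness-weighted harmonic mean.
Total thickness L = 3.76 + 9.72 + 7.63 = 21.11 m.
Σ(b_i/K_i) = 3.76/0.564 + 9.72/6.19 + 7.63/0.979 = 16.03 d.
K_eq = L / Σ(b_i/K_i) = 21.11 / 16.03 = 1.317 m/day.
Q = K_eq · A · (Δh/L) = 1.317 × 448 × (18.2/21.11) = 508.6 m³/day.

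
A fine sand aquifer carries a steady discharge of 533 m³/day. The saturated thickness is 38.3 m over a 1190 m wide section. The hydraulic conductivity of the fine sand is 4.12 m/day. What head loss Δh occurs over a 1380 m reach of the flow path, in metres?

3.92

Cross-sectional area A = 1190 × 38.3 = 45577 m².
From Q = K·A·i, i = Q / (K·A) = 533 / (4.120 × 45577) = 0.002838.
Head loss Δh = i · L = 0.002838 × 1380 = 3.917 m.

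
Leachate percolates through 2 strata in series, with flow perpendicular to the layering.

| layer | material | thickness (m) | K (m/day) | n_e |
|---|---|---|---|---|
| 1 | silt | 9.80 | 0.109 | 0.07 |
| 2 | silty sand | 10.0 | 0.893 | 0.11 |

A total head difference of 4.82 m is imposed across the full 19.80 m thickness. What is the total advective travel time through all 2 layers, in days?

37.5

With flow normal to the layers, continuity requires the same specific discharge q through every layer.
Σ(b_i/K_i) = 9.80/0.109 + 10.0/0.893 = 101.1 d.
q = Δh / Σ(b_i/K_i) = 4.82 / 101.1 = 0.04767 m/day.
In each layer the seepage velocity is v_i = q/n_i, so the layer transit time is t_i = b_i·n_i / q:
  layer 1 (silt): t_1 = 9.80 × 0.07 / 0.04767 = 14.39 d
  layer 2 (silty sand): t_2 = 10.0 × 0.11 / 0.04767 = 23.07 d
Total t = Σ t_i = 37.46 days.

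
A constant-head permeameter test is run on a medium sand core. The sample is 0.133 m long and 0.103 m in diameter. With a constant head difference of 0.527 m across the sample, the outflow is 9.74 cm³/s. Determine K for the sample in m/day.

25.5

Cross-sectional area A = π·(d/2)² = π × (0.103/2)² = 0.008332 m².
Convert discharge: 9.74 cm³/s = 9.740e-06 m³/s.
Darcy's law rearranged: K = Q·L / (A·Δh) = 9.740e-06 × 0.133 / (0.008332 × 0.527) = 0.0002950 m/s = 25.49 m/day.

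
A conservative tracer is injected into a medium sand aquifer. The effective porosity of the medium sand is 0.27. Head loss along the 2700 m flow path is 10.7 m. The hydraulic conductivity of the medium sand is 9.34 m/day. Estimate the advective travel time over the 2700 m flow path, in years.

Hydraulic gradient i = Δh / L = 10.7 / 2700 = 0.003963.
Darcy flux q = K · i = 9.340 × 0.003963 = 0.03701 m/day.
Seepage velocity v = q / n_e = 0.03701 / 0.27 = 0.1371 m/day.
Travel time t = L / v = 2700 / 0.1371 = 19695 days = 53.92 years.

53.9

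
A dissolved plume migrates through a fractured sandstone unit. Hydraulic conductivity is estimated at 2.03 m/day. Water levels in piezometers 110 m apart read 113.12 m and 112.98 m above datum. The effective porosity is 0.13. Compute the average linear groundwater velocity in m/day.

0.0199

Hydraulic gradient i = (113.12 − 112.98) / 110 = 0.14 / 110 = 0.001273.
Darcy flux q = K · i = 2.030 × 0.001273 = 0.002584 m/day.
Seepage velocity v = q / n_e = 0.002584 / 0.13 = 0.01987 m/day.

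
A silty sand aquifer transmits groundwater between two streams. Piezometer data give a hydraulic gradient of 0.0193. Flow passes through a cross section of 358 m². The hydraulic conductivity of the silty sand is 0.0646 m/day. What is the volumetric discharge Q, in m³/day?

0.446

Hydraulic gradient i = 0.0193.
Darcy's law: Q = K · A · i = 0.06460 × 358.0 × 0.01930 = 0.4463 m³/day.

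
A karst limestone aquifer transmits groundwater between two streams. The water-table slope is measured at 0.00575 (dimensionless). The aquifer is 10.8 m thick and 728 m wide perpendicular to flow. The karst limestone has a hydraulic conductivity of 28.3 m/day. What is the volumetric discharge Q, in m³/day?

1280

Cross-sectional area A = 728 × 10.8 = 7862 m².
Hydraulic gradient i = 0.00575.
Darcy's law: Q = K · A · i = 28.30 × 7862 × 0.005750 = 1279 m³/day.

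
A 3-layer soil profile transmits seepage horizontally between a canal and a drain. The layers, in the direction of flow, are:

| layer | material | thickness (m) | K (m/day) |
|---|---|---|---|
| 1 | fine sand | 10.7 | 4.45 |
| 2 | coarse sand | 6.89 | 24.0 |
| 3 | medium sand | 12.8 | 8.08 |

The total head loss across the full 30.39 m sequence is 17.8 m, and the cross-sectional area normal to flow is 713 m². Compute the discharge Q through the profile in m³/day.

2970

Flow is perpendicular to layering, so the layers act in series and the equivalent K is the thickness-weighted harmonic mean.
Total thickness L = 10.7 + 6.89 + 12.8 = 30.39 m.
Σ(b_i/K_i) = 10.7/4.45 + 6.89/24.0 + 12.8/8.08 = 4.276 d.
K_eq = L / Σ(b_i/K_i) = 30.39 / 4.276 = 7.108 m/day.
Q = K_eq · A · (Δh/L) = 7.108 × 713 × (17.8/30.39) = 2968 m³/day.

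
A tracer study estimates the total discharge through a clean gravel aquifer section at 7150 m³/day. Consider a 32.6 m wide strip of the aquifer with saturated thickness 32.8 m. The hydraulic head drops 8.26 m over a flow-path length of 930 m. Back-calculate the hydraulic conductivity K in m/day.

Cross-sectional area A = 32.6 × 32.8 = 1069 m².
Hydraulic gradient i = Δh / L = 8.26 / 930 = 0.008882.
From Q = K·A·i, K = Q / (A·i) = 7150 / (1069 × 0.008882) = 752.9 m/day.

753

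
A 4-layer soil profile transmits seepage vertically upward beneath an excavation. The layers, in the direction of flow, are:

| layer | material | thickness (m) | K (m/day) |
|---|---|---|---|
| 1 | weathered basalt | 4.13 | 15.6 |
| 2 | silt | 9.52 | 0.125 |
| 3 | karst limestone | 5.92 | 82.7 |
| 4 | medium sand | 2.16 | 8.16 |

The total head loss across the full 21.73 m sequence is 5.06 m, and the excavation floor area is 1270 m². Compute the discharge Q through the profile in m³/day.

83.7

Flow is perpendicular to layering, so the layers act in series and the equivalent K is the thickness-weighted harmonic mean.
Total thickness L = 4.13 + 9.52 + 5.92 + 2.16 = 21.73 m.
Σ(b_i/K_i) = 4.13/15.6 + 9.52/0.125 + 5.92/82.7 + 2.16/8.16 = 76.76 d.
K_eq = L / Σ(b_i/K_i) = 21.73 / 76.76 = 0.2831 m/day.
Q = K_eq · A · (Δh/L) = 0.2831 × 1270 × (5.06/21.73) = 83.72 m³/day.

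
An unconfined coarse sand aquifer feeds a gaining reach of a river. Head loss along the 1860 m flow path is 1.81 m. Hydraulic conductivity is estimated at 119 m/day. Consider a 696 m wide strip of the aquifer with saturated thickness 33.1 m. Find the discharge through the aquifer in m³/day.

2670

Cross-sectional area A = 696 × 33.1 = 23038 m².
Hydraulic gradient i = Δh / L = 1.81 / 1860 = 0.0009731.
Darcy's law: Q = K · A · i = 119.0 × 23038 × 0.0009731 = 2668 m³/day.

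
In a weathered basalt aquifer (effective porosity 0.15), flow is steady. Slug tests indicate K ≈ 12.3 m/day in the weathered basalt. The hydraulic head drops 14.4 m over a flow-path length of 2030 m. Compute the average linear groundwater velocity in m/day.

Hydraulic gradient i = Δh / L = 14.4 / 2030 = 0.007094.
Darcy flux q = K · i = 12.30 × 0.007094 = 0.08725 m/day.
Seepage velocity v = q / n_e = 0.08725 / 0.15 = 0.5817 m/day.

0.582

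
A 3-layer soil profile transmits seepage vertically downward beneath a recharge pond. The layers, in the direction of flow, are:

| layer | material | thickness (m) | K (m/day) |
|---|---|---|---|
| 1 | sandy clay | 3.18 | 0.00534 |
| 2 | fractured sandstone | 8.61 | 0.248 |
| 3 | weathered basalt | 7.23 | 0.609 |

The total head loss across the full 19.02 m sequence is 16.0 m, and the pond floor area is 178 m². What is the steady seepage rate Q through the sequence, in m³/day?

Flow is perpendicular to layering, so the layers act in series and the equivalent K is the thickness-weighted harmonic mean.
Total thickness L = 3.18 + 8.61 + 7.23 = 19.02 m.
Σ(b_i/K_i) = 3.18/0.00534 + 8.61/0.248 + 7.23/0.609 = 642.1 d.
K_eq = L / Σ(b_i/K_i) = 19.02 / 642.1 = 0.02962 m/day.
Q = K_eq · A · (Δh/L) = 0.02962 × 178 × (16.0/19.02) = 4.435 m³/day.

4.44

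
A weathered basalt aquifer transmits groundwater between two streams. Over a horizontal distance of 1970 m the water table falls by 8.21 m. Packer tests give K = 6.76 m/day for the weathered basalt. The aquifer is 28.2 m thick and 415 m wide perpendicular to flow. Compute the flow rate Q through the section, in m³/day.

Cross-sectional area A = 415 × 28.2 = 11703 m².
Hydraulic gradient i = Δh / L = 8.21 / 1970 = 0.004168.
Darcy's law: Q = K · A · i = 6.760 × 11703 × 0.004168 = 329.7 m³/day.

330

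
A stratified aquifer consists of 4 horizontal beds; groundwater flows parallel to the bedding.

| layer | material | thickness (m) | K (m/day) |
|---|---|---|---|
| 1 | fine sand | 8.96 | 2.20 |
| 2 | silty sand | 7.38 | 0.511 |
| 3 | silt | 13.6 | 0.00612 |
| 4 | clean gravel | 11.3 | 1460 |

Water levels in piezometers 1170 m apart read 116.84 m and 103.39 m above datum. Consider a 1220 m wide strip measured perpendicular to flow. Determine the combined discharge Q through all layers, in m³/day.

Flow is parallel to layering, so each bed carries its own Darcy discharge and the transmissivities add.
Σ(K_i·b_i) = 2.20×8.96 + 0.511×7.38 + 0.00612×13.6 + 1460×11.3 = 16522 m²/day.
Hydraulic gradient i = (116.84 − 103.39) / 1170 = 13.45 / 1170 = 0.01150.
Q = Σ(K_i·b_i) · W · i = 16522 × 1220 × 0.01150 = 2.317e+05 m³/day.

232000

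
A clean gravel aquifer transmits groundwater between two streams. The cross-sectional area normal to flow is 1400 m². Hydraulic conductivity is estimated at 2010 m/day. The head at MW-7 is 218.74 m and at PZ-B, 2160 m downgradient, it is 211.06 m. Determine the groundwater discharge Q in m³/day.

10000

Hydraulic gradient i = (218.74 − 211.06) / 2160 = 7.68 / 2160 = 0.003556.
Darcy's law: Q = K · A · i = 2010 × 1400 × 0.003556 = 10005 m³/day.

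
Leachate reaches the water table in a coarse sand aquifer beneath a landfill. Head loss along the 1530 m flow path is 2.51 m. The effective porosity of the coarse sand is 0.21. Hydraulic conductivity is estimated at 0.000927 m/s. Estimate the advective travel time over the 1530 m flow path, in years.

6.69

Convert K: 0.000927 m/s × 86400 = 80.09 m/day.
Hydraulic gradient i = Δh / L = 2.51 / 1530 = 0.001641.
Darcy flux q = K · i = 80.09 × 0.001641 = 0.1314 m/day.
Seepage velocity v = q / n_e = 0.1314 / 0.21 = 0.6257 m/day.
Travel time t = L / v = 1530 / 0.6257 = 2445 days = 6.695 years.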